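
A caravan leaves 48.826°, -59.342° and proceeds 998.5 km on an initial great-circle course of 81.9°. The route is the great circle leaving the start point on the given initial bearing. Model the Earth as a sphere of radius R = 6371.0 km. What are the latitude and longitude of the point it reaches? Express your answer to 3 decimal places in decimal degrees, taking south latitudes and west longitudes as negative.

The arc subtends δ = 998.5/6371 = 0.156726 rad at the centre.
Converting: φ₁ = 0.852174 rad, θ = 1.429425 rad.
Destination latitude: φ₂ = arcsin( sin φ₁ cos δ + cos φ₁ sin δ cos θ ) = arcsin(0.757967) = 49.285°.
Δλ = atan2( sin θ sin δ cos φ₁ , cos δ − sin φ₁ sin φ₂ ) = atan2(0.101733, 0.417211) = 0.239173 rad = 13.704°.
λ₂ = λ₁ + Δλ = -45.638°.

latitude 49.285°, longitude -45.638°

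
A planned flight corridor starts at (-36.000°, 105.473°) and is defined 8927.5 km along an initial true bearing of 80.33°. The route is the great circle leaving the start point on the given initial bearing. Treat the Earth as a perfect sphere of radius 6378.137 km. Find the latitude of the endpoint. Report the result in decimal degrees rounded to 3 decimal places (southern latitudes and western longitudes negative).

latitude 1.939°

Central angle δ = d/R = 1.399703 rad.
With φ₁ = -36.000° = -0.628319 rad and θ = 80.33° = 1.402023 rad:
sin φ₂ = sin φ₁ cos δ + cos φ₁ sin δ cos θ = (-0.587785)(0.170259) + (0.809017)(0.985399)(0.167973) = 0.033833
φ₂ = asin(0.033833) = 0.033840 rad = 1.939°.
For the longitude increment, Δλ = atan2( sin θ sin δ cos φ₁, cos δ − sin φ₁ sin φ₂ ) = atan2(0.785878, 0.190146) = 76.398°.
λ₂ = 105.473° + 76.398° = 181.871°, normalized to (−180°, 180°] → -178.129°.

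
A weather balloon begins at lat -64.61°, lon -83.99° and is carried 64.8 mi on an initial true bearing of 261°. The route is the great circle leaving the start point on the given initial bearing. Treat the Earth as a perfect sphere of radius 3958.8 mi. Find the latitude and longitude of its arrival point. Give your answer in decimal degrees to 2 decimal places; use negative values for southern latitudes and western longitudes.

latitude -64.74°, longitude -86.16°

Angular distance δ = d/R = 64.8 / 3958.8 = 0.016369 rad.
With φ₁ = -64.61° = -1.127657 rad and θ = 261° = 4.555309 rad:
sin φ₂ = sin φ₁ cos δ + cos φ₁ sin δ cos θ = (-0.903410)(0.999866) + (0.428777)(0.016368)(-0.156434) = -0.904387
φ₂ = asin(-0.904387) = -1.129941 rad = -64.74°.
For the longitude increment, Δλ = atan2( sin θ sin δ cos φ₁, cos δ − sin φ₁ sin φ₂ ) = atan2(-0.006932, 0.182834) = -2.17°.
λ₂ = -83.99° + -2.17° = -86.16°.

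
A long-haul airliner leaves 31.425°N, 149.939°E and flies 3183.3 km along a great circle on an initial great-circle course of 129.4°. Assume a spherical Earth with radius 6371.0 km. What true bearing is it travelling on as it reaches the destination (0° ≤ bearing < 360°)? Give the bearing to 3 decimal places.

final bearing 137.722°

Central angle δ = d/R = 0.499655 rad.
With φ₁ = 31.425° = 0.548470 rad and θ = 129.4° = 2.258456 rad:
Applying the spherical law of cosines for sides, sin φ₂ = sin φ₁ cos δ + cos φ₁ sin δ cos θ = 0.198135, so φ₂ = 11.428°.
Then Δλ = atan2(0.315929, 0.774444) = 0.387335 rad, from sin θ sin δ cos φ₁ over cos δ − sin φ₁ sin φ₂.
λ₂ = 149.939° + 22.193° = 172.132°.
The forward bearing on arrival equals the back-azimuth from the destination plus 180°.
Back-azimuth from P₂ (11.428°, 172.132°) to P₁ (31.425°, 149.939°), with Δλ' = λ₁ − λ₂ = -22.193°: atan2( sin Δλ' cos φ₁ , cos φ₂ sin φ₁ − sin φ₂ cos φ₁ cos Δλ' ) = 317.722°.
Final bearing = (317.722° + 180°) mod 360° = 137.722°.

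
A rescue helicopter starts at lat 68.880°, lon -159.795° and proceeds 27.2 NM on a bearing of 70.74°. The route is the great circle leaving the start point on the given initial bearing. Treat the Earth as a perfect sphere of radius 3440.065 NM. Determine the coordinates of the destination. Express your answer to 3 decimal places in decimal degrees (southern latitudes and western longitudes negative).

latitude 69.025°, longitude -158.600°

δ = 27.2/3440.065 = 0.007907 rad (0.4530°).
With φ₁ = 68.880° = 1.202183 rad and θ = 70.74° = 1.234646 rad:
sin φ₂ = sin φ₁ cos δ + cos φ₁ sin δ cos θ = (0.932828)(0.999969) + (0.360322)(0.007907)(0.329855) = 0.933738
φ₂ = asin(0.933738) = 1.204718 rad = 69.025°.
Then Δλ = atan2(0.002690, 0.128952) = 0.020854 rad, from sin θ sin δ cos φ₁ over cos δ − sin φ₁ sin φ₂.
λ₂ = λ₁ + Δλ = -158.600°.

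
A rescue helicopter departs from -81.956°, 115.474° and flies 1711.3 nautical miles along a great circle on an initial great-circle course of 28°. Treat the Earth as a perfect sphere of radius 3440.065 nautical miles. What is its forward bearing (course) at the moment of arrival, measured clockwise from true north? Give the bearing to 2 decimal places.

δ = 1711.3/3440.065 = 0.497462 rad (28.5024°).
Converting: φ₁ = -1.430402 rad, θ = 0.488692 rad.
Destination latitude: φ₂ = arcsin( sin φ₁ cos δ + cos φ₁ sin δ cos θ ) = arcsin(-0.811191) = -54.212°.
Δλ = atan2( sin θ sin δ cos φ₁ , cos δ − sin φ₁ sin φ₂ ) = atan2(0.031349, 0.075587) = 0.393150 rad = 22.526°.
λ₂ = λ₁ + Δλ = 138.000°.
The forward bearing on arrival equals the back-azimuth from the destination plus 180°.
Back-azimuth from P₂ (-54.21°, 138.00°) to P₁ (-81.96°, 115.47°), with Δλ' = λ₁ − λ₂ = -22.53°: atan2( sin Δλ' cos φ₁ , cos φ₂ sin φ₁ − sin φ₂ cos φ₁ cos Δλ' ) = 186.45°.
Final bearing = (186.45° + 180°) mod 360° = 6.45°.

final bearing 6.45°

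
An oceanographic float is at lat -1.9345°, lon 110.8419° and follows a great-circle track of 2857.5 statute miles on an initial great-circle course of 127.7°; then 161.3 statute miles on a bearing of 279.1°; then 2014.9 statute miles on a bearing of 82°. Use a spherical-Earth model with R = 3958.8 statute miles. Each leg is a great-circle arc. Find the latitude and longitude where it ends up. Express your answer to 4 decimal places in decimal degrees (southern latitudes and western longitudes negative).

latitude -17.9346°, longitude 174.1409°

Apply the spherical direct solution leg by leg, carrying full precision between legs.
Leg 1: from (-1.9345°, 110.8419°), δ = 2857.5/3958.8 = 0.721810 rad, θ = 127.7° → φ = -25.4150°, λ = 146.2089°.
Leg 2: from (-25.4150°, 146.2089°), δ = 161.3/3958.8 = 0.040745 rad, θ = 279.1° → φ = -25.0239°, λ = 143.6649°.
Leg 3: from (-25.0239°, 143.6649°), δ = 2014.9/3958.8 = 0.508967 rad, θ = 82° → φ = -17.9346°, λ = 174.1409°.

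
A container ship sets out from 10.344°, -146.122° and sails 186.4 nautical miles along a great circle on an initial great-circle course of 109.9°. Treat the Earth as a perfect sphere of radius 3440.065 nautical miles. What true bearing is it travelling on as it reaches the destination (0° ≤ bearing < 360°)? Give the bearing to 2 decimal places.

final bearing 110.40°

δ = 186.4/3440.065 = 0.054185 rad (3.1046°).
Converting: φ₁ = 0.180537 rad, θ = 1.918117 rad.
sin φ₂ = sin φ₁ cos δ + cos φ₁ sin δ cos θ = (0.179558)(0.998532) + (0.983747)(0.054159)(-0.340380) = 0.161159
φ₂ = asin(0.161159) = 0.161865 rad = 9.274°.
Then Δλ = atan2(0.050097, 0.969595) = 0.051622 rad, from sin θ sin δ cos φ₁ over cos δ − sin φ₁ sin φ₂.
Hence λ₂ = -146.122° + 2.958° = -143.164°.
The forward bearing on arrival equals the back-azimuth from the destination plus 180°.
Back-azimuth from P₂ (9.27°, -143.16°) to P₁ (10.34°, -146.12°), with Δλ' = λ₁ − λ₂ = -2.96°: atan2( sin Δλ' cos φ₁ , cos φ₂ sin φ₁ − sin φ₂ cos φ₁ cos Δλ' ) = 290.40°.
Final bearing = (290.40° + 180°) mod 360° = 110.40°.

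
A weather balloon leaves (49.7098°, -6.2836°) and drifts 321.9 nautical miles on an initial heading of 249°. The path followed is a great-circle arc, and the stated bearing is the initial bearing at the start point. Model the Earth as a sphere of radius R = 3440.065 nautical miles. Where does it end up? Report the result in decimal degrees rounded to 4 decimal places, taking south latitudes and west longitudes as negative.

latitude 47.5434°, longitude -13.7084°

δ = 321.9/3440.065 = 0.093574 rad (5.3614°).
Converting: φ₁ = 0.867600 rad, θ = 4.345870 rad.
sin φ₂ = sin φ₁ cos δ + cos φ₁ sin δ cos θ = (0.762779)(0.995625) + (0.646659)(0.093437)(-0.358368) = 0.737789
φ₂ = asin(0.737789) = 0.829788 rad = 47.5434°.
Δλ = atan2( sin θ sin δ cos φ₁ , cos δ − sin φ₁ sin φ₂ ) = atan2(-0.056409, 0.432856) = -0.129588 rad = -7.4248°.
λ₂ = λ₁ + Δλ = -13.7084°.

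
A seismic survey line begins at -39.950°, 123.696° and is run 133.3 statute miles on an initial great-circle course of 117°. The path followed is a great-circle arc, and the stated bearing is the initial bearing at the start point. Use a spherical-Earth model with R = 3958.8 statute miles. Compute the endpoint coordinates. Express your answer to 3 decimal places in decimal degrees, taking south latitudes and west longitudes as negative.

latitude -40.804°, longitude 125.967°

Angular distance δ = d/R = 133.3 / 3958.8 = 0.033672 rad.
With φ₁ = -39.950° = -0.697259 rad and θ = 117° = 2.042035 rad:
Applying the spherical law of cosines for sides, sin φ₂ = sin φ₁ cos δ + cos φ₁ sin δ cos θ = -0.653472, so φ₂ = -40.804°.
Δλ = atan2( sin θ sin δ cos φ₁ , cos δ − sin φ₁ sin φ₂ ) = atan2(0.022995, 0.579827) = 0.039638 rad = 2.271°.
λ₂ = 123.696° + 2.271° = 125.967°.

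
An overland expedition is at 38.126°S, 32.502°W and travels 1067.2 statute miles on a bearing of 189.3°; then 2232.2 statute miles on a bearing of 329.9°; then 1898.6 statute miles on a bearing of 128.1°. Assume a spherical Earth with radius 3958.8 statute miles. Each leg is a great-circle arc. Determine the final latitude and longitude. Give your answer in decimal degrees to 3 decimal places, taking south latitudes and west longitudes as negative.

Apply the spherical direct solution leg by leg, carrying full precision between legs.
Leg 1: from (-38.126°, -32.502°), δ = 1067.2/3958.8 = 0.269577 rad, θ = 189.3° → φ = -53.307°, λ = -36.632°.
Leg 2: from (-53.307°, -36.632°), δ = 2232.2/3958.8 = 0.563858 rad, θ = 329.9° → φ = -23.668°, λ = -53.649°.
Leg 3: from (-23.668°, -53.649°), δ = 1898.6/3958.8 = 0.479590 rad, θ = 128.1° → φ = -38.091°, λ = -26.174°.

latitude -38.091°, longitude -26.174°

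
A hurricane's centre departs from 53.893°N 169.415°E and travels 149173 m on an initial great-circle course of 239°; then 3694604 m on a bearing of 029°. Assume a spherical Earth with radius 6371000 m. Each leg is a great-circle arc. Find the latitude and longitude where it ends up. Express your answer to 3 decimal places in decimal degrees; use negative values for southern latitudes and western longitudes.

Apply the spherical direct solution leg by leg, carrying full precision between legs.
Leg 1: from (53.893°, 169.415°), δ = 149173/6371000 = 0.023414 rad, θ = 239° → φ = 53.187°, λ = 167.496°.
Leg 2: from (53.187°, 167.496°), δ = 3694604/6371000 = 0.579910 rad, θ = 29° → φ = 73.112°, λ = -126.377°.

latitude 73.112°, longitude -126.377°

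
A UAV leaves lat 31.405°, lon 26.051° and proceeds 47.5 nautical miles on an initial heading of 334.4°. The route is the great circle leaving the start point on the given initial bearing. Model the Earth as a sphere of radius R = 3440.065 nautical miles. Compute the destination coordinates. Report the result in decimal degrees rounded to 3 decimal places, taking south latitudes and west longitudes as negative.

The arc subtends δ = 47.5/3440.065 = 0.013808 rad at the centre.
Converting: φ₁ = 0.548121 rad, θ = 5.836381 rad.
sin φ₂ = sin φ₁ cos δ + cos φ₁ sin δ cos θ = (0.521084)(0.999905) + (0.853505)(0.013807)(0.901833) = 0.531662
φ₂ = asin(0.531662) = 0.560562 rad = 32.118°.
Then Δλ = atan2(-0.005092, 0.722864) = -0.007044 rad, from sin θ sin δ cos φ₁ over cos δ − sin φ₁ sin φ₂.
λ₂ = 26.051° + -0.404° = 25.647°.

latitude 32.118°, longitude 25.647°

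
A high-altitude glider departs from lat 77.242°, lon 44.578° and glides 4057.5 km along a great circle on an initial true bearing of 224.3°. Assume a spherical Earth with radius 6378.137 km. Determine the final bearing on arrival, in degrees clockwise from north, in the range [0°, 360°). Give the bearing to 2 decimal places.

final bearing 192.31°

Central angle δ = d/R = 0.636158 rad.
With φ₁ = 77.242° = 1.348127 rad and θ = 224.3° = 3.914774 rad:
sin φ₂ = sin φ₁ cos δ + cos φ₁ sin δ cos θ = (0.975311)(0.804385) + (0.220834)(0.594109)(-0.715693) = 0.690627
φ₂ = asin(0.690627) = 0.762356 rad = 43.680°.
Then Δλ = atan2(-0.091632, 0.130808) = -0.611064 rad, from sin θ sin δ cos φ₁ over cos δ − sin φ₁ sin φ₂.
λ₂ = λ₁ + Δλ = 9.567°.
The forward bearing on arrival equals the back-azimuth from the destination plus 180°.
Back-azimuth from P₂ (43.68°, 9.57°) to P₁ (77.24°, 44.58°), with Δλ' = λ₁ − λ₂ = 35.01°: atan2( sin Δλ' cos φ₁ , cos φ₂ sin φ₁ − sin φ₂ cos φ₁ cos Δλ' ) = 12.31°.
Final bearing = (12.31° + 180°) mod 360° = 192.31°.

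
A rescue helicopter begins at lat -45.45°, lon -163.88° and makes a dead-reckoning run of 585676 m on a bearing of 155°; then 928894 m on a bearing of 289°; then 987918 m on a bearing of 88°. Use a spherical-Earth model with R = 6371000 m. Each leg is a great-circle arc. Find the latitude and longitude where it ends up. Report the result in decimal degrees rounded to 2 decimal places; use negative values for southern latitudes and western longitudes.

Apply the spherical direct solution leg by leg, carrying full precision between legs.
Leg 1: from (-45.45°, -163.88°), δ = 585676/6371000 = 0.091928 rad, θ = 155° → φ = -50.17°, λ = -160.41°.
Leg 2: from (-50.17°, -160.41°), δ = 928894/6371000 = 0.145800 rad, θ = 289° → φ = -46.85°, λ = -171.99°.
Leg 3: from (-46.85°, -171.99°), δ = 987918/6371000 = 0.155065 rad, θ = 88° → φ = -45.82°, λ = -159.20°.

latitude -45.82°, longitude -159.20°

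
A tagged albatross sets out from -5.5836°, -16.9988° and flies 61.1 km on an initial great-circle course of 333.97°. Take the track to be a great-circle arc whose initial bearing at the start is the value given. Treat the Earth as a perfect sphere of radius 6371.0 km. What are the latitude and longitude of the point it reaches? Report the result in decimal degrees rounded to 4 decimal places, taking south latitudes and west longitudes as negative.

Angular distance δ = d/R = 61.1 / 6371 = 0.009590 rad.
With φ₁ = -5.5836° = -0.097452 rad and θ = 333.97° = 5.828876 rad:
sin φ₂ = sin φ₁ cos δ + cos φ₁ sin δ cos θ = (-0.097298)(0.999954) + (0.995255)(0.009590)(0.898564) = -0.088717
φ₂ = asin(-0.088717) = -0.088834 rad = -5.0898°.
Then Δλ = atan2(-0.004189, 0.991322) = -0.004225 rad, from sin θ sin δ cos φ₁ over cos δ − sin φ₁ sin φ₂.
Hence λ₂ = -16.9988° + -0.2421° = -17.2409°.

latitude -5.0898°, longitude -17.2409°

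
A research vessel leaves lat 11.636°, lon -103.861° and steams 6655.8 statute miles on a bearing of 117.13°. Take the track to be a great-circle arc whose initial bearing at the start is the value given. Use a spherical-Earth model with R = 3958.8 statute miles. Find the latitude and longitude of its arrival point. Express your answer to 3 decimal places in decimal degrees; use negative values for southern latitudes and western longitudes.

latitude -27.785°, longitude -12.788°

δ = 6655.8/3958.8 = 1.681267 rad (96.3295°).
Converting: φ₁ = 0.203087 rad, θ = 2.044304 rad.
Applying the spherical law of cosines for sides, sin φ₂ = sin φ₁ cos δ + cos φ₁ sin δ cos θ = -0.466153, so φ₂ = -27.785°.
Δλ = atan2( sin θ sin δ cos φ₁ , cos δ − sin φ₁ sin φ₂ ) = atan2(0.866371, -0.016226) = 1.589523 rad = 91.073°.
Hence λ₂ = -103.861° + 91.073° = -12.788°.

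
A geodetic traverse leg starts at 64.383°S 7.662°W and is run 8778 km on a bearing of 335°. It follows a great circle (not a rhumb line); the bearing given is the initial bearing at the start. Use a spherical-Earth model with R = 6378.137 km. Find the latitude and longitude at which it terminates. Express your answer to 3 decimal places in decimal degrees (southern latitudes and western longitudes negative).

latitude 12.131°, longitude -32.757°

δ = 8778/6378.137 = 1.376264 rad (78.8541°).
With φ₁ = -64.383° = -1.123695 rad and θ = 335° = 5.846853 rad:
Destination latitude: φ₂ = arcsin( sin φ₁ cos δ + cos φ₁ sin δ cos θ ) = arcsin(0.210148) = 12.131°.
Δλ = atan2( sin θ sin δ cos φ₁ , cos δ − sin φ₁ sin φ₂ ) = atan2(-0.179274, 0.382799) = -0.437987 rad = -25.095°.
λ₂ = λ₁ + Δλ = -32.757°.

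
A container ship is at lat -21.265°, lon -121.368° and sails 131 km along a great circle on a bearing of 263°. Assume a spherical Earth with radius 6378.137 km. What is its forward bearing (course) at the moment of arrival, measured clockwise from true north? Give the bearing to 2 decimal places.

final bearing 263.46°

Central angle δ = d/R = 0.020539 rad.
Converting: φ₁ = -0.371144 rad, θ = 4.590216 rad.
Destination latitude: φ₂ = arcsin( sin φ₁ cos δ + cos φ₁ sin δ cos θ ) = arcsin(-0.364938) = -21.404°.
Then Δλ = atan2(-0.018996, 0.867433) = -0.021896 rad, from sin θ sin δ cos φ₁ over cos δ − sin φ₁ sin φ₂.
λ₂ = -121.368° + -1.255° = -122.623°.
The forward bearing on arrival equals the back-azimuth from the destination plus 180°.
Back-azimuth from P₂ (-21.40°, -122.62°) to P₁ (-21.27°, -121.37°), with Δλ' = λ₁ − λ₂ = 1.25°: atan2( sin Δλ' cos φ₁ , cos φ₂ sin φ₁ − sin φ₂ cos φ₁ cos Δλ' ) = 83.46°.
Final bearing = (83.46° + 180°) mod 360° = 263.46°.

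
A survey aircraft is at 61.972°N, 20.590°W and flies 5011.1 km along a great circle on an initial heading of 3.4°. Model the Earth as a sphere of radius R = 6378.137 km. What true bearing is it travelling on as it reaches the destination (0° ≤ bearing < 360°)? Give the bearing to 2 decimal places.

final bearing 174.56°

Central angle δ = d/R = 0.785668 rad.
Start latitude φ₁ = 1.081615 rad; initial bearing θ = 0.059341 rad.
sin φ₂ = sin φ₁ cos δ + cos φ₁ sin δ cos θ = (0.882718)(0.706916) + (0.469903)(0.707298)(0.998240) = 0.955784
φ₂ = asin(0.955784) = 1.272313 rad = 72.898°.
For the longitude increment, Δλ = atan2( sin θ sin δ cos φ₁, cos δ − sin φ₁ sin φ₂ ) = atan2(0.019711, -0.136772) = 171.799°.
λ₂ = λ₁ + Δλ = 151.209°.
The forward bearing on arrival equals the back-azimuth from the destination plus 180°.
Back-azimuth from P₂ (72.90°, 151.21°) to P₁ (61.97°, -20.59°), with Δλ' = λ₁ − λ₂ = -171.80°: atan2( sin Δλ' cos φ₁ , cos φ₂ sin φ₁ − sin φ₂ cos φ₁ cos Δλ' ) = 354.56°.
Final bearing = (354.56° + 180°) mod 360° = 174.56°.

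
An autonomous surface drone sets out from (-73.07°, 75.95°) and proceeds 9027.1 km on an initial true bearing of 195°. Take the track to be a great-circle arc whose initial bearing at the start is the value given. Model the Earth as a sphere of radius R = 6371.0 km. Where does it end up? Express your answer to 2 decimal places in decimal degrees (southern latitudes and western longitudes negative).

The arc subtends δ = 9027.1/6371 = 1.416905 rad at the centre.
With φ₁ = -73.07° = -1.275312 rad and θ = 195° = 3.403392 rad:
Destination latitude: φ₂ = arcsin( sin φ₁ cos δ + cos φ₁ sin δ cos θ ) = arcsin(-0.424598) = -25.13°.
Δλ = atan2( sin θ sin δ cos φ₁ , cos δ − sin φ₁ sin φ₂ ) = atan2(-0.074478, -0.252912) = -2.855205 rad = -163.59°.
λ₂ = 75.95° + -163.59° = -87.64°.

latitude -25.13°, longitude -87.64°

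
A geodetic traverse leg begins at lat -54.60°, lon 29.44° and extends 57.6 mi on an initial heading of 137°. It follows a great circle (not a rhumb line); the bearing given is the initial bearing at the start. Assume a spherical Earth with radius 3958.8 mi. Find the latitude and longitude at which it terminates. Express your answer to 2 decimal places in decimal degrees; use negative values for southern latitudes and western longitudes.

latitude -55.21°, longitude 30.44°

δ = 57.6/3958.8 = 0.014550 rad (0.8336°).
With φ₁ = -54.60° = -0.952950 rad and θ = 137° = 2.391101 rad:
Applying the spherical law of cosines for sides, sin φ₂ = sin φ₁ cos δ + cos φ₁ sin δ cos θ = -0.821205, so φ₂ = -55.21°.
Then Δλ = atan2(0.005748, 0.330507) = 0.017390 rad, from sin θ sin δ cos φ₁ over cos δ − sin φ₁ sin φ₂.
λ₂ = λ₁ + Δλ = 30.44°.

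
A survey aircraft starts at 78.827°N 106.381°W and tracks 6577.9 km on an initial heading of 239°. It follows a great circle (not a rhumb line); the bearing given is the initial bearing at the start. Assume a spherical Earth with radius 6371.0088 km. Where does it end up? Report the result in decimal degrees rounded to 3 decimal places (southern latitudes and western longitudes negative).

latitude 24.664°, longitude -160.459°

Angular distance δ = d/R = 6577.9 / 6371.0088 = 1.032474 rad.
With φ₁ = 78.827° = 1.375791 rad and θ = 239° = 4.171337 rad:
sin φ₂ = sin φ₁ cos δ + cos φ₁ sin δ cos θ = (0.981047)(0.512696) + (0.193772)(0.858570)(-0.515038) = 0.417294
φ₂ = asin(0.417294) = 0.430465 rad = 24.664°.
Then Δλ = atan2(-0.142604, 0.103312) = -0.943839 rad, from sin θ sin δ cos φ₁ over cos δ − sin φ₁ sin φ₂.
λ₂ = -106.381° + -54.078° = -160.459°.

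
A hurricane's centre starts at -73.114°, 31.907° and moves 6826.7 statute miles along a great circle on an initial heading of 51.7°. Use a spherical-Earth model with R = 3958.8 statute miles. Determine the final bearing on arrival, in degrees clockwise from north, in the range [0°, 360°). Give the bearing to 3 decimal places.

The arc subtends δ = 6826.7/3958.8 = 1.724437 rad at the centre.
With φ₁ = -73.114° = -1.276080 rad and θ = 51.7° = 0.902335 rad:
Applying the spherical law of cosines for sides, sin φ₂ = sin φ₁ cos δ + cos φ₁ sin δ cos θ = 0.324344, so φ₂ = 18.926°.
Δλ = atan2( sin θ sin δ cos φ₁ , cos δ − sin φ₁ sin φ₂ ) = atan2(0.225268, 0.157323) = 0.961156 rad = 55.070°.
λ₂ = λ₁ + Δλ = 86.977°.
The forward bearing on arrival equals the back-azimuth from the destination plus 180°.
Back-azimuth from P₂ (18.926°, 86.977°) to P₁ (-73.114°, 31.907°), with Δλ' = λ₁ − λ₂ = -55.070°: atan2( sin Δλ' cos φ₁ , cos φ₂ sin φ₁ − sin φ₂ cos φ₁ cos Δλ' ) = 193.944°.
Final bearing = (193.944° + 180°) mod 360° = 13.944°.

final bearing 13.944°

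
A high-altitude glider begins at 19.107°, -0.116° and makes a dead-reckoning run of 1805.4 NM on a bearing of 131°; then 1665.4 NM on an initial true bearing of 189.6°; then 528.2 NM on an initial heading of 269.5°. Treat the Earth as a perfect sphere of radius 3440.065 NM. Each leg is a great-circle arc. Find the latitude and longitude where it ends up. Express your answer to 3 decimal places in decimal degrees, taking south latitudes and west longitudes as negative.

latitude -28.582°, longitude 6.997°

Apply the spherical direct solution leg by leg, carrying full precision between legs.
Leg 1: from (19.107°, -0.116°), δ = 1805.4/3440.065 = 0.524816 rad, θ = 131° → φ = -1.566°, λ = 22.112°.
Leg 2: from (-1.566°, 22.112°), δ = 1665.4/3440.065 = 0.484119 rad, θ = 189.6° → φ = -28.877°, λ = 17.026°.
Leg 3: from (-28.877°, 17.026°), δ = 528.2/3440.065 = 0.153544 rad, θ = 269.5° → φ = -28.582°, λ = 6.997°.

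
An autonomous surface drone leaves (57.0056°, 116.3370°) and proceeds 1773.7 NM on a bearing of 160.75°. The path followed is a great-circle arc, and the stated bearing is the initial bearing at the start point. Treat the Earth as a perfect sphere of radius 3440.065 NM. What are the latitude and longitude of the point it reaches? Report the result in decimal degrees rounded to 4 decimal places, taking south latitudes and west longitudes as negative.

The arc subtends δ = 1773.7/3440.065 = 0.515601 rad at the centre.
Start latitude φ₁ = 0.994935 rad; initial bearing θ = 2.805617 rad.
Destination latitude: φ₂ = arcsin( sin φ₁ cos δ + cos φ₁ sin δ cos θ ) = arcsin(0.476201) = 28.4376°.
For the longitude increment, Δλ = atan2( sin θ sin δ cos φ₁, cos δ − sin φ₁ sin φ₂ ) = atan2(0.088521, 0.470596) = 10.6531°.
Hence λ₂ = 116.3370° + 10.6531° = 126.9901°.

latitude 28.4376°, longitude 126.9901°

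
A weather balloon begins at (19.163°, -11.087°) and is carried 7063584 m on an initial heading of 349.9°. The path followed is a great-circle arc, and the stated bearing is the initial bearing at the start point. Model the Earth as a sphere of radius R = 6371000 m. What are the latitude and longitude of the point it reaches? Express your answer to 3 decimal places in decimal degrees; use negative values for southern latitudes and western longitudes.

latitude 78.171°, longitude -61.061°

δ = 7063584/6371000 = 1.108709 rad (63.5243°).
Converting: φ₁ = 0.334457 rad, θ = 6.106907 rad.
Destination latitude: φ₂ = arcsin( sin φ₁ cos δ + cos φ₁ sin δ cos θ ) = arcsin(0.978763) = 78.171°.
Δλ = atan2( sin θ sin δ cos φ₁ , cos δ − sin φ₁ sin φ₂ ) = atan2(-0.148277, 0.124532) = -0.872217 rad = -49.974°.
λ₂ = -11.087° + -49.974° = -61.061°.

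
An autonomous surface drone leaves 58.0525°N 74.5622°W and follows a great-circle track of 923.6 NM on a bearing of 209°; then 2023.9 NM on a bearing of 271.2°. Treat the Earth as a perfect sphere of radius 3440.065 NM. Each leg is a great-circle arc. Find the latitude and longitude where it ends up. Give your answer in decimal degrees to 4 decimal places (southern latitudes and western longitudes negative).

latitude 35.9307°, longitude -128.1250°

Apply the spherical direct solution leg by leg, carrying full precision between legs.
Leg 1: from (58.0525°, -74.5622°), δ = 923.6/3440.065 = 0.268483 rad, θ = 209° → φ = 44.0565°, λ = -84.8710°.
Leg 2: from (44.0565°, -84.8710°), δ = 2023.9/3440.065 = 0.588332 rad, θ = 271.2° → φ = 35.9307°, λ = -128.1250°.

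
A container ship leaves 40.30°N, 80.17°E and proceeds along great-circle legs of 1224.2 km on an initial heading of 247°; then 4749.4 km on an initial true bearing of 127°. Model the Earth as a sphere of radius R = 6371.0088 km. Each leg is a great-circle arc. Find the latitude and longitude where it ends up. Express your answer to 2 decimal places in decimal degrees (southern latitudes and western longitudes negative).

latitude 5.25°, longitude 100.69°

Apply the spherical direct solution leg by leg, carrying full precision between legs.
Leg 1: from (40.30°, 80.17°), δ = 1224.2/6371.0088 = 0.192152 rad, θ = 247° → φ = 35.31°, λ = 67.73°.
Leg 2: from (35.31°, 67.73°), δ = 4749.4/6371.0088 = 0.745471 rad, θ = 127° → φ = 5.25°, λ = 100.69°.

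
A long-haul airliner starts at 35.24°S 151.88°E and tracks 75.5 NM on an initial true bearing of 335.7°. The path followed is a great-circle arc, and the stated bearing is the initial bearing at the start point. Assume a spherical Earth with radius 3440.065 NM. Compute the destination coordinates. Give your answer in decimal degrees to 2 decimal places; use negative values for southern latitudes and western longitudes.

latitude -34.09°, longitude 151.26°

Central angle δ = d/R = 0.021947 rad.
Start latitude φ₁ = -0.615054 rad; initial bearing θ = 5.859070 rad.
Applying the spherical law of cosines for sides, sin φ₂ = sin φ₁ cos δ + cos φ₁ sin δ cos θ = -0.560528, so φ₂ = -34.09°.
Then Δλ = atan2(-0.007376, 0.676333) = -0.010905 rad, from sin θ sin δ cos φ₁ over cos δ − sin φ₁ sin φ₂.
λ₂ = 151.88° + -0.62° = 151.26°.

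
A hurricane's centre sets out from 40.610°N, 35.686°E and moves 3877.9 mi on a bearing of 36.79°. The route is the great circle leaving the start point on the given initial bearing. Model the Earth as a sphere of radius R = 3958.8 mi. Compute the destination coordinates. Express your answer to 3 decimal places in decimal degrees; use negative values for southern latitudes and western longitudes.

latitude 60.177°, longitude 126.797°

The arc subtends δ = 3877.9/3958.8 = 0.979565 rad at the centre.
Start latitude φ₁ = 0.708778 rad; initial bearing θ = 0.642107 rad.
sin φ₂ = sin φ₁ cos δ + cos φ₁ sin δ cos θ = (0.650907)(0.557384) + (0.759158)(0.830255)(0.800836) = 0.867567
φ₂ = asin(0.867567) = 1.050290 rad = 60.177°.
Δλ = atan2( sin θ sin δ cos φ₁ , cos δ − sin φ₁ sin φ₂ ) = atan2(0.377473, -0.007321) = 1.590189 rad = 91.111°.
λ₂ = 35.686° + 91.111° = 126.797°.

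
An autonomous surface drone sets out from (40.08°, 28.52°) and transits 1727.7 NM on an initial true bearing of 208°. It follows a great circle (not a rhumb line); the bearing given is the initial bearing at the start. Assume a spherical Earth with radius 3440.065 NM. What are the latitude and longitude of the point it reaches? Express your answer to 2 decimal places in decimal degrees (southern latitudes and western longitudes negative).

The arc subtends δ = 1727.7/3440.065 = 0.502229 rad at the centre.
Start latitude φ₁ = 0.699528 rad; initial bearing θ = 3.630285 rad.
sin φ₂ = sin φ₁ cos δ + cos φ₁ sin δ cos θ = (0.643857)(0.876512) + (0.765146)(0.481380)(-0.882948) = 0.239135
φ₂ = asin(0.239135) = 0.241475 rad = 13.84°.
Δλ = atan2( sin θ sin δ cos φ₁ , cos δ − sin φ₁ sin φ₂ ) = atan2(-0.172919, 0.722543) = -0.234902 rad = -13.46°.
λ₂ = 28.52° + -13.46° = 15.06°.

latitude 13.84°, longitude 15.06°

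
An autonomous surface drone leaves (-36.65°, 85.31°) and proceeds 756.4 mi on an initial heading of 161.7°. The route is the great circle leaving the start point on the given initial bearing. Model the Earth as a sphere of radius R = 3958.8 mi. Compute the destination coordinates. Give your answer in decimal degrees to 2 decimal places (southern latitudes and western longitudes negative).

latitude -46.95°, longitude 90.32°

Central angle δ = d/R = 0.191068 rad.
With φ₁ = -36.65° = -0.639663 rad and θ = 161.7° = 2.822197 rad:
sin φ₂ = sin φ₁ cos δ + cos φ₁ sin δ cos θ = (-0.596925)(0.981802) + (0.802297)(0.189908)(-0.949425) = -0.730719
φ₂ = asin(-0.730719) = -0.819375 rad = -46.95°.
For the longitude increment, Δλ = atan2( sin θ sin δ cos φ₁, cos δ − sin φ₁ sin φ₂ ) = atan2(0.047841, 0.545617) = 5.01°.
λ₂ = λ₁ + Δλ = 90.32°.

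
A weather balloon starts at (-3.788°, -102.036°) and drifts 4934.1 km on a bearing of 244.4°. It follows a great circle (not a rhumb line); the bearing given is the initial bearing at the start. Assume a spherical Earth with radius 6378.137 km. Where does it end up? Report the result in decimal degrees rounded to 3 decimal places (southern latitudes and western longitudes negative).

latitude -20.396°, longitude -144.278°

δ = 4934.1/6378.137 = 0.773596 rad (44.3238°).
Start latitude φ₁ = -0.066113 rad; initial bearing θ = 4.265585 rad.
sin φ₂ = sin φ₁ cos δ + cos φ₁ sin δ cos θ = (-0.066065)(0.715403) + (0.997815)(0.698712)(-0.432086) = -0.348507
φ₂ = asin(-0.348507) = -0.355978 rad = -20.396°.
Then Δλ = atan2(-0.628745, 0.692379) = -0.737269 rad, from sin θ sin δ cos φ₁ over cos δ − sin φ₁ sin φ₂.
λ₂ = λ₁ + Δλ = -144.278°.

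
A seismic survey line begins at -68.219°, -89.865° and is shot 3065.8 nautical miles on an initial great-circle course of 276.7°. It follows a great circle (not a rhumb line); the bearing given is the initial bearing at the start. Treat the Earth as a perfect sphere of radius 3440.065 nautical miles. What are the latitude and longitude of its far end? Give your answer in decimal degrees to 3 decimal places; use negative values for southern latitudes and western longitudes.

Angular distance δ = d/R = 3065.8 / 3440.065 = 0.891204 rad.
With φ₁ = -68.219° = -1.190646 rad and θ = 276.7° = 4.829326 rad:
Destination latitude: φ₂ = arcsin( sin φ₁ cos δ + cos φ₁ sin δ cos θ ) = arcsin(-0.549935) = -33.363°.
Δλ = atan2( sin θ sin δ cos φ₁ , cos δ − sin φ₁ sin φ₂ ) = atan2(-0.286650, 0.117802) = -1.180878 rad = -67.659°.
λ₂ = -89.865° + -67.659° = -157.524°.

latitude -33.363°, longitude -157.524°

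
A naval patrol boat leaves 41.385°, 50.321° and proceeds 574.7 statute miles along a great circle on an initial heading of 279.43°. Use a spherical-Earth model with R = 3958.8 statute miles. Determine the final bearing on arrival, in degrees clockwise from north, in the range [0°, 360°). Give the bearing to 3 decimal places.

The arc subtends δ = 574.7/3958.8 = 0.145170 rad at the centre.
With φ₁ = 41.385° = 0.722305 rad and θ = 279.43° = 4.876974 rad:
sin φ₂ = sin φ₁ cos δ + cos φ₁ sin δ cos θ = (0.661115)(0.989481) + (0.750284)(0.144661)(0.163843) = 0.671944
φ₂ = asin(0.671944) = 0.736831 rad = 42.217°.
Then Δλ = atan2(-0.107070, 0.545249) = -0.193902 rad, from sin θ sin δ cos φ₁ over cos δ − sin φ₁ sin φ₂.
λ₂ = λ₁ + Δλ = 39.211°.
The forward bearing on arrival equals the back-azimuth from the destination plus 180°.
Back-azimuth from P₂ (42.217°, 39.211°) to P₁ (41.385°, 50.321°), with Δλ' = λ₁ − λ₂ = 11.110°: atan2( sin Δλ' cos φ₁ , cos φ₂ sin φ₁ − sin φ₂ cos φ₁ cos Δλ' ) = 92.012°.
Final bearing = (92.012° + 180°) mod 360° = 272.012°.

final bearing 272.012°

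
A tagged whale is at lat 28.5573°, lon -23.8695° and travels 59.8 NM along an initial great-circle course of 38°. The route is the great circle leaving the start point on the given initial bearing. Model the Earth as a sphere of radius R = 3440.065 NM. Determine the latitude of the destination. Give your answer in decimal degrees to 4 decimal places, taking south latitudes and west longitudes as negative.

latitude 29.3403°

Angular distance δ = d/R = 59.8 / 3440.065 = 0.017383 rad.
With φ₁ = 28.5573° = 0.498419 rad and θ = 38° = 0.663225 rad:
Destination latitude: φ₂ = arcsin( sin φ₁ cos δ + cos φ₁ sin δ cos θ ) = arcsin(0.489996) = 29.3403°.
For the longitude increment, Δλ = atan2( sin θ sin δ cos φ₁, cos δ − sin φ₁ sin φ₂ ) = atan2(0.009400, 0.765612) = 0.7034°.
Hence λ₂ = -23.8695° + 0.7034° = -23.1661°.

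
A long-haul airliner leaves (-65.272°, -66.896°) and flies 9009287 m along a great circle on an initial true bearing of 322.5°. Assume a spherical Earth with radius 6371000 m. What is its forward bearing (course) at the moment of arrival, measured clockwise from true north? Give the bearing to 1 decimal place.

δ = 9009287/6371000 = 1.414109 rad (81.0225°).
Start latitude φ₁ = -1.139211 rad; initial bearing θ = 5.628687 rad.
Applying the spherical law of cosines for sides, sin φ₂ = sin φ₁ cos δ + cos φ₁ sin δ cos θ = 0.186065, so φ₂ = 10.723°.
Δλ = atan2( sin θ sin δ cos φ₁ , cos δ − sin φ₁ sin φ₂ ) = atan2(-0.251532, 0.325050) = -0.658575 rad = -37.734°.
λ₂ = -66.896° + -37.734° = -104.630°.
The forward bearing on arrival equals the back-azimuth from the destination plus 180°.
Back-azimuth from P₂ (10.7°, -104.6°) to P₁ (-65.3°, -66.9°), with Δλ' = λ₁ − λ₂ = 37.7°: atan2( sin Δλ' cos φ₁ , cos φ₂ sin φ₁ − sin φ₂ cos φ₁ cos Δλ' ) = 165.0°.
Final bearing = (165.0° + 180°) mod 360° = 345.0°.

final bearing 345.0°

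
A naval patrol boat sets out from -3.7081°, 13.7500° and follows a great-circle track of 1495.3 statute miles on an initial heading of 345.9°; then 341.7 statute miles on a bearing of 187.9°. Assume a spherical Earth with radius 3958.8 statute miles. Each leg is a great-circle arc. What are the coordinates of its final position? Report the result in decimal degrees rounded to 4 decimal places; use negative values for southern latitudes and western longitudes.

Apply the spherical direct solution leg by leg, carrying full precision between legs.
Leg 1: from (-3.7081°, 13.7500°), δ = 1495.3/3958.8 = 0.377715 rad, θ = 345.9° → φ = 17.2669°, λ = 8.3513°.
Leg 2: from (17.2669°, 8.3513°), δ = 341.7/3958.8 = 0.086314 rad, θ = 187.9° → φ = 12.3673°, λ = 7.6563°.

latitude 12.3673°, longitude 7.6563°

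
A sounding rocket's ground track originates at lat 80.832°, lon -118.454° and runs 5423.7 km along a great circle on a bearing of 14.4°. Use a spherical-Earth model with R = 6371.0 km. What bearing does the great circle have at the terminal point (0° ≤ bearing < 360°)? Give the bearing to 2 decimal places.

Angular distance δ = d/R = 5423.7 / 6371 = 0.851311 rad.
Converting: φ₁ = 1.410785 rad, θ = 0.251327 rad.
Applying the spherical law of cosines for sides, sin φ₂ = sin φ₁ cos δ + cos φ₁ sin δ cos θ = 0.766654, so φ₂ = 50.054°.
Δλ = atan2( sin θ sin δ cos φ₁ , cos δ − sin φ₁ sin φ₂ ) = atan2(0.029803, -0.097862) = 2.845977 rad = 163.062°.
Hence λ₂ = -118.454° + 163.062° = 44.608°.
The forward bearing on arrival equals the back-azimuth from the destination plus 180°.
Back-azimuth from P₂ (50.05°, 44.61°) to P₁ (80.83°, -118.45°), with Δλ' = λ₁ − λ₂ = -163.06°: atan2( sin Δλ' cos φ₁ , cos φ₂ sin φ₁ − sin φ₂ cos φ₁ cos Δλ' ) = 356.46°.
Final bearing = (356.46° + 180°) mod 360° = 176.46°.

final bearing 176.46°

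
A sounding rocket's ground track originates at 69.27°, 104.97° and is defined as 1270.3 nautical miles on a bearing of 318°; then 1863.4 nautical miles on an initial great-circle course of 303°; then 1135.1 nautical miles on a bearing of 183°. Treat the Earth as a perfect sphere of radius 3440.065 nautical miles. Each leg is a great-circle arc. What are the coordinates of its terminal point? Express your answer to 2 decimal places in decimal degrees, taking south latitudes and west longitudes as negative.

Apply the spherical direct solution leg by leg, carrying full precision between legs.
Leg 1: from (69.27°, 104.97°), δ = 1270.3/3440.065 = 0.369266 rad, θ = 318° → φ = 75.28°, λ = 33.14°.
Leg 2: from (75.28°, 33.14°), δ = 1863.4/3440.065 = 0.541676 rad, θ = 303° → φ = 64.17°, λ = -63.95°.
Leg 3: from (64.17°, -63.95°), δ = 1135.1/3440.065 = 0.329965 rad, θ = 183° → φ = 45.28°, λ = -65.34°.

latitude 45.28°, longitude -65.34°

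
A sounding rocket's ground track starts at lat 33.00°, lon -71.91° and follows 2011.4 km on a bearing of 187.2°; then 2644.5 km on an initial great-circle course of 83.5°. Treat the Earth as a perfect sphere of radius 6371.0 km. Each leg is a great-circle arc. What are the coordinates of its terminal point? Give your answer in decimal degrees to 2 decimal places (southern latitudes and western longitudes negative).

latitude 16.35°, longitude -49.54°

Apply the spherical direct solution leg by leg, carrying full precision between legs.
Leg 1: from (33.00°, -71.91°), δ = 2011.4/6371 = 0.315712 rad, θ = 187.2° → φ = 15.03°, λ = -74.22°.
Leg 2: from (15.03°, -74.22°), δ = 2644.5/6371 = 0.415084 rad, θ = 83.5° → φ = 16.35°, λ = -49.54°.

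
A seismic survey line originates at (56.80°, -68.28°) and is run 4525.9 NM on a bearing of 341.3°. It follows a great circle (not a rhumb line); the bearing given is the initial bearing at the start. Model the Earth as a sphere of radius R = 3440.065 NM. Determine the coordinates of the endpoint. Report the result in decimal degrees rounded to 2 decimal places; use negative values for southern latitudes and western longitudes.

δ = 4525.9/3440.065 = 1.315644 rad (75.3808°).
Converting: φ₁ = 0.991347 rad, θ = 5.956809 rad.
Applying the spherical law of cosines for sides, sin φ₂ = sin φ₁ cos δ + cos φ₁ sin δ cos θ = 0.713059, so φ₂ = 45.48°.
Δλ = atan2( sin θ sin δ cos φ₁ , cos δ − sin φ₁ sin φ₂ ) = atan2(-0.169872, -0.344270) = -2.683217 rad = -153.74°.
λ₂ = -68.28° + -153.74° = -222.02°, normalized to (−180°, 180°] → 137.98°.

latitude 45.48°, longitude 137.98°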